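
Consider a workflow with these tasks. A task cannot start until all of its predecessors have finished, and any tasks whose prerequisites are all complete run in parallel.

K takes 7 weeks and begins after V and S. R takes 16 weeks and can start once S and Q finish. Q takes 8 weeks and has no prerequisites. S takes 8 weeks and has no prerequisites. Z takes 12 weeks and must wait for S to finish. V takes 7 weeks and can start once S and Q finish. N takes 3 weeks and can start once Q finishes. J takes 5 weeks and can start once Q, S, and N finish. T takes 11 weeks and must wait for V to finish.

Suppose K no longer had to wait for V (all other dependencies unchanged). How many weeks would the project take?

Original critical path: Q→V→T = 8+7+11 = 26 ⇒ 26 weeks.
Without V→K, K's earliest start moves from 15 to 8.
After: Q→V→T = 8+7+11 = 26 → 26 weeks.

26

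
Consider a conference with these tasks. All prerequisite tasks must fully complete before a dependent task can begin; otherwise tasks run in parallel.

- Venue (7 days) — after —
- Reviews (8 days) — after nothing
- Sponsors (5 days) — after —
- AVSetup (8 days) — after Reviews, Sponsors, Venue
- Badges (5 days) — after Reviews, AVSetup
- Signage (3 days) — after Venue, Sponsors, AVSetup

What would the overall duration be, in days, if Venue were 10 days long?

The binding path is Reviews→AVSetup→Badges = 8+8+5 = 21; finish at 21 days.
The longest path through Venue is only 20 days, so Venue has float 1.
Now Venue→AVSetup→Badges = 10+8+5 = 23 is longest, so the finish becomes 23 days.

23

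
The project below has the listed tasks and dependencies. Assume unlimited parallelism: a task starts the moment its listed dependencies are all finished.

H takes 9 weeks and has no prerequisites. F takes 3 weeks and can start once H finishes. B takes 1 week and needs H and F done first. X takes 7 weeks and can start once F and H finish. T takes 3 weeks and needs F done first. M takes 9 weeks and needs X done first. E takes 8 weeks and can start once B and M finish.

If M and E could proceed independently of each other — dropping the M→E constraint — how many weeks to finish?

28

Before: longest chain H→F→X→M→E = 9+3+7+9+8 = 36, finish 36.
Without M→E, E's earliest start moves from 28 to 13.
New critical path: H→F→X→M = 9+3+7+9 = 28 ⇒ 28 weeks.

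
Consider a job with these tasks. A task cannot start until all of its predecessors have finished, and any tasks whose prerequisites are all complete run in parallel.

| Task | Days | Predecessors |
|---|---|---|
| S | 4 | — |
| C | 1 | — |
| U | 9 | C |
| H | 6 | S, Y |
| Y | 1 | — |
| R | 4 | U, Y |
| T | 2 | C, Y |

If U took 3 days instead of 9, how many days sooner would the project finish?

4

Critical path before the change: C→U→R = 1+9+4 = 14 giving 14 days.
U is on the critical path; changing it to 3 makes that path 8 days.
New critical path: S→H = 4+6 = 10 ⇒ 10 days.
Change in finish: 10 − 14 = -4 days.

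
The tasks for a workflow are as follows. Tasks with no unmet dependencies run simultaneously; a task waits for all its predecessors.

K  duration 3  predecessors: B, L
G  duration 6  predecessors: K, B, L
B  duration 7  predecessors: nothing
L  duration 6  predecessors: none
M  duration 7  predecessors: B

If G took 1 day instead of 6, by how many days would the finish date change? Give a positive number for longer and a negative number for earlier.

-2

As given, the longest chain is B→K→G = 7+3+6 = 16, so the finish is 16 days.
G lies on that path, so at 1 day the path becomes 11 days.
The binding chain switches to B→M = 7+7 = 14; finish 14 days.
Change in finish: 14 − 16 = -2 days.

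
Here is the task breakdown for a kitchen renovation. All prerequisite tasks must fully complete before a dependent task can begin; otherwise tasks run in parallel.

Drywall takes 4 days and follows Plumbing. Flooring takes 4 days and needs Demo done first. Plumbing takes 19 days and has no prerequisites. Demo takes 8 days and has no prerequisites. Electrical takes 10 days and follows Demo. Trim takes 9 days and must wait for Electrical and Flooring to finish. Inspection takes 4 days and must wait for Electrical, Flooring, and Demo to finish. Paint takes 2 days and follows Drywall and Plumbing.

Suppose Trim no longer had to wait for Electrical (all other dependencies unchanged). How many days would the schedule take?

With the dependency in place, Demo→Electrical→Trim = 8+10+9 = 27 sets the finish at 27 days.
Without Electrical→Trim, Trim's earliest start moves from 18 to 12.
The longest chain is now Plumbing→Drywall→Paint = 19+4+2 = 25, so the schedule takes 25 days.

25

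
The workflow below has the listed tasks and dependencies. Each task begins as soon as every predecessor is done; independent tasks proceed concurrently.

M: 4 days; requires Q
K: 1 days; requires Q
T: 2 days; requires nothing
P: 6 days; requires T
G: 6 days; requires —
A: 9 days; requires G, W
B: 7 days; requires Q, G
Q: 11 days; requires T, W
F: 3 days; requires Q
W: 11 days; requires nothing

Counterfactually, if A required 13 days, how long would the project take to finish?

29

Critical path before the change: W→Q→B = 11+11+7 = 29 giving 29 days.
A has 9 days of float (longest path through it is 20).
No other chain overtakes it, so the finish is 29 days.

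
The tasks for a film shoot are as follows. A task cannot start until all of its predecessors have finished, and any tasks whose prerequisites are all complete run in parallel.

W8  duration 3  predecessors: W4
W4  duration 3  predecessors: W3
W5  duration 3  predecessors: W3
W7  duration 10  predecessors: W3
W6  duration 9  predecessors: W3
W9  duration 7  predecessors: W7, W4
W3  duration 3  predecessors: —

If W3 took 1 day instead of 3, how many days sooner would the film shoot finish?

Baseline: W3→W7→W9 = 3+10+7 = 20 → 20 days.
W3 is on the critical path; changing it to 1 makes that path 18 days.
The critical path is still W3→W7→W9; finish is now 18 days.
Change in finish: 18 − 20 = -2 days.

2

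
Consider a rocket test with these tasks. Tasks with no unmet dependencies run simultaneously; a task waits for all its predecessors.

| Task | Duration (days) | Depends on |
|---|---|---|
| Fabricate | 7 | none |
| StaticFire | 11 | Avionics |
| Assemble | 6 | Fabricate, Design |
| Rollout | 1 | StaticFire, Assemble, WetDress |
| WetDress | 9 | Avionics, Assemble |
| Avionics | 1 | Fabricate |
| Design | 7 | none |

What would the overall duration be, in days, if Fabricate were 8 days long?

24

Baseline: Fabricate→Assemble→WetDress→Rollout = 7+6+9+1 = 23 → 23 days.
Fabricate is on the critical path; changing it to 8 makes that path 24 days.
That remains the longest chain; total 24 days.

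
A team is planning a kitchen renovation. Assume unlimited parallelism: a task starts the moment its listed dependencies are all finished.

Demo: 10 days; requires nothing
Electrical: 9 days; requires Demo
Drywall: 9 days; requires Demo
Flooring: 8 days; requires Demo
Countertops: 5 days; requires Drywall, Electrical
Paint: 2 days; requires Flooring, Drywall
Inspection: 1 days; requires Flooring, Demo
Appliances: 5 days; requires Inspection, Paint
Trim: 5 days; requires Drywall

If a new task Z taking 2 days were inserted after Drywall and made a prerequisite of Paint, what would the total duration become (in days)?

Originally the project takes 26 days.
With Z inserted, Paint now waits for max(Flooring, Drywall, Z).
New critical path: Demo→Drywall→Z→Paint→Appliances = 10+9+2+2+5 = 28 ⇒ 28 days.

28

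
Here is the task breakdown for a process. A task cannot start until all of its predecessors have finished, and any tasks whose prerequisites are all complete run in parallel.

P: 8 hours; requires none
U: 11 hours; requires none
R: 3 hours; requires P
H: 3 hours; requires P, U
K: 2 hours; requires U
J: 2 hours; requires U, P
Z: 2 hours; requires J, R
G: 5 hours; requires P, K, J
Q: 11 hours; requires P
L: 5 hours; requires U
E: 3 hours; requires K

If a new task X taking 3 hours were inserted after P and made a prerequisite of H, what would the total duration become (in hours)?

19

Originally the job takes 19 hours.
With X inserted, H now waits for max(P, U, X).
New critical path: P→Q = 8+11 = 19 ⇒ 19 hours.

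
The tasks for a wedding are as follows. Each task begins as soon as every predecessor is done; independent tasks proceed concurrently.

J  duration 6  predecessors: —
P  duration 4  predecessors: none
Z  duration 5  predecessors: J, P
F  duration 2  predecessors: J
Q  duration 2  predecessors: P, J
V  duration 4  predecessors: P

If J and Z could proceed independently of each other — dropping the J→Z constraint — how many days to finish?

With the dependency in place, J→Z = 6+5 = 11 sets the finish at 11 days.
Without J→Z, Z's earliest start moves from 6 to 4.
The longest chain is now P→Z = 4+5 = 9, so the schedule takes 9 days.

9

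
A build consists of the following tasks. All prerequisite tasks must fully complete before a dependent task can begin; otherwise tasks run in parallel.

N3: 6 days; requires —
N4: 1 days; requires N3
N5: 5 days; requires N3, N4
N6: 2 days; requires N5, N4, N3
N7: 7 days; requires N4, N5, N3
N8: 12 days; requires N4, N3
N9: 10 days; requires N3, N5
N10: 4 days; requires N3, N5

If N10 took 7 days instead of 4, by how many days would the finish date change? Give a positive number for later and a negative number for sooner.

The binding path is N3→N4→N5→N9 = 6+1+5+10 = 22; finish at 22 days.
N10 is off the critical path — its longest chain is 16 days, giving 6 of slack.
No other chain overtakes it, so the finish is 22 days.
Change in finish: 22 − 22 = +0 days.

0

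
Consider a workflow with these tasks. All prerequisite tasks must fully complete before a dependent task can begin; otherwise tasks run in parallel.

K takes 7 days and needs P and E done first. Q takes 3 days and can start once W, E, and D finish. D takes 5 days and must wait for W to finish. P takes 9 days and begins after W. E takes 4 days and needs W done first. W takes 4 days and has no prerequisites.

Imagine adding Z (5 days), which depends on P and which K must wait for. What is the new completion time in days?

25

Originally the plan takes 20 days.
With Z inserted, K now waits for max(P, E, Z).
New critical path: W→P→Z→K = 4+9+5+7 = 25 ⇒ 25 days.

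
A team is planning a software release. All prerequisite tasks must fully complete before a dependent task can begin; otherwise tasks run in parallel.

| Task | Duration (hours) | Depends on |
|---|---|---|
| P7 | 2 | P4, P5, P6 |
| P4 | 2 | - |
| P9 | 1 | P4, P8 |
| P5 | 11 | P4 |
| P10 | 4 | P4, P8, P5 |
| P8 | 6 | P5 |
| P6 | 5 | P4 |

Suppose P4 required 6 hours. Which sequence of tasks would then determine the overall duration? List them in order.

As given, the longest chain is P4→P5→P8→P10 = 2+11+6+4 = 23, so the finish is 23 hours.
P4 is on the critical path; changing it to 6 makes that path 27 hours.
That remains the longest chain; total 27 hours.

P4, P5, P8, P10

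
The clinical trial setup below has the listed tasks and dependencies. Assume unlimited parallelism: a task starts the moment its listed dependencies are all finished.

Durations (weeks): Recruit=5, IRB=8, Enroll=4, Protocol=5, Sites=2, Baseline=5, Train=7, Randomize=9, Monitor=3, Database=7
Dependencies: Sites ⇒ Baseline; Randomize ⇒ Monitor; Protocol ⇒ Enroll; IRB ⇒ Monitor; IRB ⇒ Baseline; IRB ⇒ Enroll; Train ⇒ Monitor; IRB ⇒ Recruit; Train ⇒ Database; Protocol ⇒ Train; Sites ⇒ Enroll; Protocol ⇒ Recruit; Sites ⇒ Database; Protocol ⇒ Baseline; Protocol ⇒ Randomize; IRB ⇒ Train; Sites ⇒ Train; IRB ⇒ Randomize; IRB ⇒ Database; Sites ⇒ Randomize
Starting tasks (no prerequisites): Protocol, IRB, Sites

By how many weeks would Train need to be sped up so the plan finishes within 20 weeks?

Current finish: 22 weeks; target: 20.
Train is on every critical path, so each week cut from Train cuts the finish by one (this holds down to a finish of 20).
Need 22 − 20 = 2 weeks off Train → Train becomes 5 weeks, finish becomes 20.

2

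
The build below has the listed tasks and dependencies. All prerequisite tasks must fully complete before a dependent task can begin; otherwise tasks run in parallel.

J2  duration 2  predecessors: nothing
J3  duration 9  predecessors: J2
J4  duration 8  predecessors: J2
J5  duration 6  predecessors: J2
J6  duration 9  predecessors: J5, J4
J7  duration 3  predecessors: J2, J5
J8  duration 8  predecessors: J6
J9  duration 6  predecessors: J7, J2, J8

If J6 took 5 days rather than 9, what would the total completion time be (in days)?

Baseline: J2→J4→J6→J8→J9 = 2+8+9+8+6 = 33 → 33 days.
Since J6 is critical, the -4 change carries straight to that chain (now 29 days).
No other chain overtakes it, so the finish is 29 days.

29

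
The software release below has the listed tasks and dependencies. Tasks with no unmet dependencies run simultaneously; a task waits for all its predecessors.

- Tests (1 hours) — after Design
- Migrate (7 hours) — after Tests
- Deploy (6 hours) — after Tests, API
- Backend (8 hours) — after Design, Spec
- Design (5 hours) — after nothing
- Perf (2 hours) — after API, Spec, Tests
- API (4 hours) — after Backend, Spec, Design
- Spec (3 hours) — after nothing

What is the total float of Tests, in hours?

The longest chain is Design→Backend→API→Deploy = 5+8+4+6 = 23; overall finish 23 hours.
Tests finishes as early as 6 and must finish by 16.
Slack of Tests = 15 − 5 = 10 hours.

10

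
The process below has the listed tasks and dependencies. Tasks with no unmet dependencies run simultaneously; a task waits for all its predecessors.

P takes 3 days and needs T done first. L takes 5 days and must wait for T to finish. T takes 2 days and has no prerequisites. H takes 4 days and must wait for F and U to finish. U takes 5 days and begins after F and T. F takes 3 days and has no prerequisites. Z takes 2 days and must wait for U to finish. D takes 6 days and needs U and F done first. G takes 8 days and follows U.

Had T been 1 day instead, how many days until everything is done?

16

Critical path before the change: F→U→G = 3+5+8 = 16 giving 16 days.
T is off the critical path — its longest chain is 15 days, giving 1 of slack.
That remains the longest chain; total 16 days.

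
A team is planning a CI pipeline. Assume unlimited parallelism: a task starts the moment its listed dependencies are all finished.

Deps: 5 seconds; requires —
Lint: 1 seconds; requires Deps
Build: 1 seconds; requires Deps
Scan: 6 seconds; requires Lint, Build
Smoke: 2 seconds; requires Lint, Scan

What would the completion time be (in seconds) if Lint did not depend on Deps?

14

Before: longest chain Deps→Lint→Scan→Smoke = 5+1+6+2 = 14, finish 14.
Without Deps→Lint, Lint's earliest start moves from 5 to 0.
After: Deps→Build→Scan→Smoke = 5+1+6+2 = 14 → 14 seconds.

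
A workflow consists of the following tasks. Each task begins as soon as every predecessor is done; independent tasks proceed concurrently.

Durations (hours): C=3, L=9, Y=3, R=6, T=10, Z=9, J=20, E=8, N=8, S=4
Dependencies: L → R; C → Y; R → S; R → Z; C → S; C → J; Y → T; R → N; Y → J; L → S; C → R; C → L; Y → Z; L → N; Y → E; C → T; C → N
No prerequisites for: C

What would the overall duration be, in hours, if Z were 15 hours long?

33

As given, the longest chain is C→L→R→Z = 3+9+6+9 = 27, so the finish is 27 hours.
Since Z is critical, the +6 change carries straight to that chain (now 33 hours).
The critical path is still C→L→R→Z; finish is now 33 hours.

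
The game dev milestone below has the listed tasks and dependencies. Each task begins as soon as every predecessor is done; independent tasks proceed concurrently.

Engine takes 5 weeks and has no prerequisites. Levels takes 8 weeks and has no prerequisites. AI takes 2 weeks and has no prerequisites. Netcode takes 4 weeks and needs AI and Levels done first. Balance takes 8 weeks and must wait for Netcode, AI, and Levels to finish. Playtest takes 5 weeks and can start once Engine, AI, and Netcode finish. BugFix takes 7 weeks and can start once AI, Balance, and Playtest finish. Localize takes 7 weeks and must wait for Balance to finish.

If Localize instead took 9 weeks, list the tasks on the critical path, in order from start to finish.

Actual critical path: Levels→Netcode→Balance→Localize = 8+4+8+7 = 27 ⇒ 27 weeks.
Since Localize is critical, the +2 change carries straight to that chain (now 29 weeks).
That remains the longest chain; total 29 weeks.

Levels, Netcode, Balance, Localize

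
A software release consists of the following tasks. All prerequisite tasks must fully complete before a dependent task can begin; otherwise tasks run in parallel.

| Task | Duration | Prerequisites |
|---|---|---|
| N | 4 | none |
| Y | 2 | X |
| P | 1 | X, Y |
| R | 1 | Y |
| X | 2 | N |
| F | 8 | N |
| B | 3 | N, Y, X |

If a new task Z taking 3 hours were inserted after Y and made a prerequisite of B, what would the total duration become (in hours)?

14

Originally the job takes 12 hours.
With Z inserted, B now waits for max(N, Y, X, Z).
New critical path: N→X→Y→Z→B = 4+2+2+3+3 = 14 ⇒ 14 hours.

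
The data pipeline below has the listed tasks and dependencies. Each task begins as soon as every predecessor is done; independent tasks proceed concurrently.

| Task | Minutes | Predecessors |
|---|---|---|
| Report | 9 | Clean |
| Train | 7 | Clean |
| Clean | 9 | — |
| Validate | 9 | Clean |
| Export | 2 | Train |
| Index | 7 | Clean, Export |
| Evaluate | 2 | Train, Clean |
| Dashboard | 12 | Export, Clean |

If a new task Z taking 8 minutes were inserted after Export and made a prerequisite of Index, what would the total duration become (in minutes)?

33

Originally the plan takes 30 minutes.
With Z inserted, Index now waits for max(Clean, Export, Z).
New critical path: Clean→Train→Export→Z→Index = 9+7+2+8+7 = 33 ⇒ 33 minutes.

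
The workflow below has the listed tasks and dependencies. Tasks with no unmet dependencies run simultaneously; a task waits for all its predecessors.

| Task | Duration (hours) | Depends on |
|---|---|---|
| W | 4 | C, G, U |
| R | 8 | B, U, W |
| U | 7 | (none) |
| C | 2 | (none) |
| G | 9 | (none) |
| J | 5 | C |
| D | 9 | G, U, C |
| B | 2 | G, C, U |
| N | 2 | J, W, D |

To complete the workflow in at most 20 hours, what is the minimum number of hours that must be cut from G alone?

1

Current finish: 21 hours; target: 20.
G is on every critical path, so each hour cut from G cuts the finish by one (this holds down to a finish of 19).
Need 21 − 20 = 1 hour off G → G becomes 8 hours, finish becomes 20.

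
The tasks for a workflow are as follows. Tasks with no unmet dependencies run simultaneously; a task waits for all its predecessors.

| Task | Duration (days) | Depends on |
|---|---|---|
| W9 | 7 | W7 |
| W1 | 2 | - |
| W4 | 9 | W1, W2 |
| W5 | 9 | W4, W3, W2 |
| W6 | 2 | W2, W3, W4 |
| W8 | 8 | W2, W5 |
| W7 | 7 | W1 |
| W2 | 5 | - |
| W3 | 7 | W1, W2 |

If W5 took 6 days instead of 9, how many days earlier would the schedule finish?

As given, the longest chain is W2→W4→W5→W8 = 5+9+9+8 = 31, so the finish is 31 days.
W5 lies on that path, so at 6 days the path becomes 28 days.
No other chain overtakes it, so the finish is 28 days.
Change in finish: 28 − 31 = -3 days.

3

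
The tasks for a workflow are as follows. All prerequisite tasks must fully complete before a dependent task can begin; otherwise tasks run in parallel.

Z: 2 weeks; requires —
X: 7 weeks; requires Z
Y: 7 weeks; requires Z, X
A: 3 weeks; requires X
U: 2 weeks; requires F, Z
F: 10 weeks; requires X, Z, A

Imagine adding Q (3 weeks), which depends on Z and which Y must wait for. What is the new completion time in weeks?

Originally the job takes 24 weeks.
With Q inserted, Y now waits for max(Z, X, Q).
New critical path: Z→X→A→F→U = 2+7+3+10+2 = 24 ⇒ 24 weeks.

24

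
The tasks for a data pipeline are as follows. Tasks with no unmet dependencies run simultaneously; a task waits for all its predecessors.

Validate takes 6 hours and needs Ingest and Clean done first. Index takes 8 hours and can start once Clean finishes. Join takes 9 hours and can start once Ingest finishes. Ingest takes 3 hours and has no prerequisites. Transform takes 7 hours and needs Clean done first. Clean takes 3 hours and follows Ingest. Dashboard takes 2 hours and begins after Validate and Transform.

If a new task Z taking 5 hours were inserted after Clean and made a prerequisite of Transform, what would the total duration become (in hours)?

Originally the project takes 15 hours.
With Z inserted, Transform now waits for max(Clean, Z).
New critical path: Ingest→Clean→Z→Transform→Dashboard = 3+3+5+7+2 = 20 ⇒ 20 hours.

20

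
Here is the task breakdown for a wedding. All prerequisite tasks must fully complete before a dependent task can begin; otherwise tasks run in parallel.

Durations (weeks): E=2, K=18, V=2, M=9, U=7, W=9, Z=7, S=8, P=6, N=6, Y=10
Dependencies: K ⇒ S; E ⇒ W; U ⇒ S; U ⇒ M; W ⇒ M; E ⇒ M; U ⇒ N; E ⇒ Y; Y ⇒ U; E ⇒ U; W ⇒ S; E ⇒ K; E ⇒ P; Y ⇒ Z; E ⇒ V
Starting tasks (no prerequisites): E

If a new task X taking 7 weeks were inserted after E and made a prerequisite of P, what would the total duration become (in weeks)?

28

Originally the job takes 28 weeks.
With X inserted, P now waits for max(E, X).
New critical path: E→Y→U→M = 2+10+7+9 = 28 ⇒ 28 weeks.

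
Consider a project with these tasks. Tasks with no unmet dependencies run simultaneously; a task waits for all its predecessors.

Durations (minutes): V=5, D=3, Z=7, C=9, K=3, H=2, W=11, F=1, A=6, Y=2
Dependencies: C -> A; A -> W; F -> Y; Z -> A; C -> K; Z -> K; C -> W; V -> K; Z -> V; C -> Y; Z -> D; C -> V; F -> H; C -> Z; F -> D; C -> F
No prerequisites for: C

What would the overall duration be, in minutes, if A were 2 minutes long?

29

Baseline: C→Z→A→W = 9+7+6+11 = 33 → 33 minutes.
A is on the critical path; changing it to 2 makes that path 29 minutes.
No other chain overtakes it, so the finish is 29 minutes.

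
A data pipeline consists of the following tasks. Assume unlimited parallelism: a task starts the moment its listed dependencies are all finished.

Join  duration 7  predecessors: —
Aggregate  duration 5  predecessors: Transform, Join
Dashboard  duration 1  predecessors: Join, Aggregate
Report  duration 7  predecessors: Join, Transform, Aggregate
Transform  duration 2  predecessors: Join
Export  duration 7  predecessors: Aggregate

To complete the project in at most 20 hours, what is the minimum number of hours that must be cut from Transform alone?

Current finish: 21 hours; target: 20.
Transform is on every critical path, so each hour cut from Transform cuts the finish by one (this holds down to a finish of 20).
Need 21 − 20 = 1 hour off Transform → Transform becomes 1 hour, finish becomes 20.

1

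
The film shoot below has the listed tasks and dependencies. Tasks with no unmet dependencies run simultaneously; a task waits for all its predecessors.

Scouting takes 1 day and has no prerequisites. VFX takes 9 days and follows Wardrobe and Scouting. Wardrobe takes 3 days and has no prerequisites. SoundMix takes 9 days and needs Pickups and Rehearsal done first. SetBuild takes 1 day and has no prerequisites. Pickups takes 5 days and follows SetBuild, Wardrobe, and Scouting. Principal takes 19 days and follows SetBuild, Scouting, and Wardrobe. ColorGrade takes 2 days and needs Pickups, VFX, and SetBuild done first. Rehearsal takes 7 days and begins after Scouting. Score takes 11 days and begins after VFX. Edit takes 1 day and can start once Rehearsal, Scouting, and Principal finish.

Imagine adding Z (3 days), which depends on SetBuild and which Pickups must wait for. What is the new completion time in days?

23

Originally the plan takes 23 days.
With Z inserted, Pickups now waits for max(SetBuild, Wardrobe, Scouting, Z).
New critical path: Wardrobe→Principal→Edit = 3+19+1 = 23 ⇒ 23 days.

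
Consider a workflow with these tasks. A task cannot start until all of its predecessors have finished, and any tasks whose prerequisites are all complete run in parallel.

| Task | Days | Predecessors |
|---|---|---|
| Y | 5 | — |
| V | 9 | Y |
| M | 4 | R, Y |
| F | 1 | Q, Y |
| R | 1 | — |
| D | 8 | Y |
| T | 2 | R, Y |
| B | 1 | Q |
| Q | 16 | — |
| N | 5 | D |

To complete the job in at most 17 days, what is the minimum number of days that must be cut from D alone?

1

Current finish: 18 days; target: 17.
D is on every critical path, so each day cut from D cuts the finish by one (this holds down to a finish of 17).
Need 18 − 17 = 1 day off D → D becomes 7 days, finish becomes 17.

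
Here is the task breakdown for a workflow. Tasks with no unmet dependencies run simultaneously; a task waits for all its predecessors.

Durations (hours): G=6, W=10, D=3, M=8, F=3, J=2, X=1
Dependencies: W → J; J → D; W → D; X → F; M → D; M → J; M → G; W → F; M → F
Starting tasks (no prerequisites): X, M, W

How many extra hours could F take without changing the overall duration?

Critical path: W→J→D = 10+2+3 = 15, so the finish is 15 hours.
F finishes as early as 13 and must finish by 15.
Float = 15 − 13 = 2.

2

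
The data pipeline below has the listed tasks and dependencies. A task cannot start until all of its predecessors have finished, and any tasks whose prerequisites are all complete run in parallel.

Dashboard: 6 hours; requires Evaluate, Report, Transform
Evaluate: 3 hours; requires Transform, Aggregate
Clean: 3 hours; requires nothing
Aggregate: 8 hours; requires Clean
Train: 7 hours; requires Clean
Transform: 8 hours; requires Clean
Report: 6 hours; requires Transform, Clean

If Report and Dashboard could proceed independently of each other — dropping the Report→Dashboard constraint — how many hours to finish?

20

With the dependency in place, Clean→Transform→Report→Dashboard = 3+8+6+6 = 23 sets the finish at 23 hours.
Without Report→Dashboard, Dashboard's earliest start moves from 17 to 14.
The longest chain is now Clean→Transform→Evaluate→Dashboard = 3+8+3+6 = 20, so the job takes 20 hours.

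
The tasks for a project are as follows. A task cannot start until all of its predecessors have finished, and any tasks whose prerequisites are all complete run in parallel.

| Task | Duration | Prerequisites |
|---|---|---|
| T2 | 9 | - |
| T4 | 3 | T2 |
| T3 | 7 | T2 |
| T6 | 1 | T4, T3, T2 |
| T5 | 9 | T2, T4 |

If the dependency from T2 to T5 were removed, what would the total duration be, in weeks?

Original critical path: T2→T4→T5 = 9+3+9 = 21 ⇒ 21 weeks.
Dropping T2→T5 doesn't change T5's earliest start (12); another predecessor still binds.
New critical path: T2→T4→T5 = 9+3+9 = 21 ⇒ 21 weeks.

21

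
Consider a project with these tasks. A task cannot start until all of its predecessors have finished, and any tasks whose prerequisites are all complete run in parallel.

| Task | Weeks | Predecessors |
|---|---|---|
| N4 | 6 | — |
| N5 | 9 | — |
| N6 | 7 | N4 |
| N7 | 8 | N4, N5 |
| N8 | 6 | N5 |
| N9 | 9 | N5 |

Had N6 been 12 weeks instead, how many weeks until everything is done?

18

Baseline: N5→N9 = 9+9 = 18 → 18 weeks.
N6 has 5 weeks of float (longest path through it is 13).
The binding chain switches to N4→N6 = 6+12 = 18; finish 18 weeks.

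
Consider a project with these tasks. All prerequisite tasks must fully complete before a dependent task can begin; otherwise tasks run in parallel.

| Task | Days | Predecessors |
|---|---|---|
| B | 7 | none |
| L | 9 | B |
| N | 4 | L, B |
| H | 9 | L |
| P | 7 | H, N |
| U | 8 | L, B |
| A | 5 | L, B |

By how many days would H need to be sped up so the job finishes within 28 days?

Current finish: 32 days; target: 28.
H is on every critical path, so each day cut from H cuts the finish by one (this holds down to a finish of 27).
Need 32 − 28 = 4 days off H → H becomes 5 days, finish becomes 28.

4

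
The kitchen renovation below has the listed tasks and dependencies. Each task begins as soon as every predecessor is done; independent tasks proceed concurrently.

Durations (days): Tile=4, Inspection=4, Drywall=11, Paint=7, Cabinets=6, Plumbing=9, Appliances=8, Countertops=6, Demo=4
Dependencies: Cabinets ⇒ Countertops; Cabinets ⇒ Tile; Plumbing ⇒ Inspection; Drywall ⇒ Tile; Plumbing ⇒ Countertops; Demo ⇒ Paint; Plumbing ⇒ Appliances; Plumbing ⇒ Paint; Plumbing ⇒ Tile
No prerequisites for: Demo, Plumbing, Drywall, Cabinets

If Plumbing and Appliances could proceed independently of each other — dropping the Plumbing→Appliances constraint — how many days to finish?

16

With the dependency in place, Plumbing→Appliances = 9+8 = 17 sets the finish at 17 days.
Without Plumbing→Appliances, Appliances's earliest start moves from 9 to 0.
The longest chain is now Plumbing→Paint = 9+7 = 16, so the kitchen renovation takes 16 days.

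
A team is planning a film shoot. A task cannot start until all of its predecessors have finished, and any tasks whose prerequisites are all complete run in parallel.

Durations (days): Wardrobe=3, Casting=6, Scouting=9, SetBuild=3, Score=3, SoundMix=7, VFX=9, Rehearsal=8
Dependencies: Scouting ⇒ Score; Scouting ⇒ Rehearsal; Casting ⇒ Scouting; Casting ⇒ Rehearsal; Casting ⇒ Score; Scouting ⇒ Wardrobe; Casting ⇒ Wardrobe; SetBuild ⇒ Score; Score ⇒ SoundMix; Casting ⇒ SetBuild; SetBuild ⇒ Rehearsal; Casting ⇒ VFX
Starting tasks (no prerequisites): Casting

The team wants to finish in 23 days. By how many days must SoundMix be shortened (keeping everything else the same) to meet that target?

Current finish: 25 days; target: 23.
SoundMix is on every critical path, so each day cut from SoundMix cuts the finish by one (this holds down to a finish of 23).
Need 25 − 23 = 2 days off SoundMix → SoundMix becomes 5 days, finish becomes 23.

2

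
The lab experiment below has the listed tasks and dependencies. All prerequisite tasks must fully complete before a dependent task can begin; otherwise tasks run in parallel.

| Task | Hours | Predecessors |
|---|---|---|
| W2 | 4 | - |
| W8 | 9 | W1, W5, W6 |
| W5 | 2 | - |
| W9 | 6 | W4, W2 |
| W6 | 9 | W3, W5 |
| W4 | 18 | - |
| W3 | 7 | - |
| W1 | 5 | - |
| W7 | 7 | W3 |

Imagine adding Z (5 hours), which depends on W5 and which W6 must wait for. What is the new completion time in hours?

Originally the schedule takes 25 hours.
With Z inserted, W6 now waits for max(W3, W5, Z).
New critical path: W3→W6→W8 = 7+9+9 = 25 ⇒ 25 hours.

25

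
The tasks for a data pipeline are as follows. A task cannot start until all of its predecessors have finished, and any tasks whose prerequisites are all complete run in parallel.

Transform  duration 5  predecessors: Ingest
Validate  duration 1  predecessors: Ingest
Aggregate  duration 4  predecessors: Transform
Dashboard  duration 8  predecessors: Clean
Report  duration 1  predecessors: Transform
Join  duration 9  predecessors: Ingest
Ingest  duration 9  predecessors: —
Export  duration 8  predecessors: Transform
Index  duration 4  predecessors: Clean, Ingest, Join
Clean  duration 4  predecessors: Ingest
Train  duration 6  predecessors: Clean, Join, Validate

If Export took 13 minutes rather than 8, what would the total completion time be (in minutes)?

Baseline: Ingest→Join→Train = 9+9+6 = 24 → 24 minutes.
Export is off the critical path — its longest chain is 22 minutes, giving 2 of slack.
Now Ingest→Transform→Export = 9+5+13 = 27 is longest, so the finish becomes 27 minutes.

27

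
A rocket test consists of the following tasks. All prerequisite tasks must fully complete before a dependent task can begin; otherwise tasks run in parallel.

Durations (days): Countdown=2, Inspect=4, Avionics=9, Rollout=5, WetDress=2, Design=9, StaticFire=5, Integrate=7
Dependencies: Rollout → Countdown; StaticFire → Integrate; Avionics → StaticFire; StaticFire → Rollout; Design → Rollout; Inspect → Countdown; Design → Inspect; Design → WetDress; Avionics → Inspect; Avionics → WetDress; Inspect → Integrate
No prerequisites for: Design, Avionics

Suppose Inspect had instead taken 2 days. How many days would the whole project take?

Baseline: Avionics→StaticFire→Integrate = 9+5+7 = 21 → 21 days.
The longest path through Inspect is only 20 days, so Inspect has float 1.
That remains the longest chain; total 21 days.

21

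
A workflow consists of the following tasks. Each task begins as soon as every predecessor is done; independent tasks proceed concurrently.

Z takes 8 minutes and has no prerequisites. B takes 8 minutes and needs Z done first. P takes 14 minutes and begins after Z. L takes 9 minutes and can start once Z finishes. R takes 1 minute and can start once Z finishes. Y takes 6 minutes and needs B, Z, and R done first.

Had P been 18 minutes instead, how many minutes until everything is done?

Actual critical path: Z→P = 8+14 = 22 ⇒ 22 minutes.
Since P is critical, the +4 change carries straight to that chain (now 26 minutes).
That remains the longest chain; total 26 minutes.

26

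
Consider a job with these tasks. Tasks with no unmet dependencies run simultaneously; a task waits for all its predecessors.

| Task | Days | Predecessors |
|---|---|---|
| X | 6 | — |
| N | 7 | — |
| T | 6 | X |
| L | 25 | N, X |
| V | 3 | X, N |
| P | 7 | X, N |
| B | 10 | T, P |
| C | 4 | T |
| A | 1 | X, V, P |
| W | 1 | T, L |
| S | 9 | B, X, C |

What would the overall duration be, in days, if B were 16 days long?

As given, the longest chain is N→P→B→S = 7+7+10+9 = 33, so the finish is 33 days.
B lies on that path, so at 16 days the path becomes 39 days.
That remains the longest chain; total 39 days.

39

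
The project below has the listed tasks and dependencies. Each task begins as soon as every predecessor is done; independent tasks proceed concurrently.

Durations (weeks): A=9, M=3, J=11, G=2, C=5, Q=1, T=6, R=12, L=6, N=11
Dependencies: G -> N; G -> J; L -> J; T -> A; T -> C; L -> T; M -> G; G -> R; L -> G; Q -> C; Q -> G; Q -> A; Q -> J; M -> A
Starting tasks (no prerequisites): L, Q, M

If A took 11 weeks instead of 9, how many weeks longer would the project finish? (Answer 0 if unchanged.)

2

As given, the longest chain is L→T→A = 6+6+9 = 21, so the finish is 21 weeks.
A lies on that path, so at 11 weeks the path becomes 23 weeks.
No other chain overtakes it, so the finish is 23 weeks.
Change in finish: 23 − 21 = +2 weeks.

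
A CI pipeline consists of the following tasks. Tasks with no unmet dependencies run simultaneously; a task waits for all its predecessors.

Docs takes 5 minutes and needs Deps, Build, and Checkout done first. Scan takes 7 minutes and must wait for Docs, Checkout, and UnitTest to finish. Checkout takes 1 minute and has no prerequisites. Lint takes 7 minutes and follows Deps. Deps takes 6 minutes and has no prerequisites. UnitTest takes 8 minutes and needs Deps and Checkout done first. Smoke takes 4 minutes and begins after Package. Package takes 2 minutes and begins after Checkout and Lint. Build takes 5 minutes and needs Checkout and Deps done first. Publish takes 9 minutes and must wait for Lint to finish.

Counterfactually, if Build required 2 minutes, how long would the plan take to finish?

22

As given, the longest chain is Deps→Build→Docs→Scan = 6+5+5+7 = 23, so the finish is 23 minutes.
Since Build is critical, the -3 change carries straight to that chain (now 20 minutes).
Now Deps→Lint→Publish = 6+7+9 = 22 is longest, so the finish becomes 22 minutes.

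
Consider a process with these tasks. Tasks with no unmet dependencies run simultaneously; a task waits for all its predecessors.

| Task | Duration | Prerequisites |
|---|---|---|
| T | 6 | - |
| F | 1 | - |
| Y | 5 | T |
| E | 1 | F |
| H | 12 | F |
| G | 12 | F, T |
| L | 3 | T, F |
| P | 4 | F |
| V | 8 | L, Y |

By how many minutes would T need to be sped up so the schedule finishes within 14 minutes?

5

Current finish: 19 minutes; target: 14.
T is on every critical path, so each minute cut from T cuts the finish by one (this holds down to a finish of 14).
Need 19 − 14 = 5 minutes off T → T becomes 1 minute, finish becomes 14.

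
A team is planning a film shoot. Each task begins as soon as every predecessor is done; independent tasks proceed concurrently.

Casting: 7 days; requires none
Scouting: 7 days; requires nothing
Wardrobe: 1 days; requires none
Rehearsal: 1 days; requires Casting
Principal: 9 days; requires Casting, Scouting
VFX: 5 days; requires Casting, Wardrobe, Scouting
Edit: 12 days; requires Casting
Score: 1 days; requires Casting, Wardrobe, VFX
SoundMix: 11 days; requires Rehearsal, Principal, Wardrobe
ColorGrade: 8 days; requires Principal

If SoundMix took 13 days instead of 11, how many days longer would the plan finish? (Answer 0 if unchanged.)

Baseline: Casting→Principal→SoundMix = 7+9+11 = 27 → 27 days.
SoundMix is on the critical path; changing it to 13 makes that path 29 days.
The critical path is still Casting→Principal→SoundMix; finish is now 29 days.
Change in finish: 29 − 27 = +2 days.

2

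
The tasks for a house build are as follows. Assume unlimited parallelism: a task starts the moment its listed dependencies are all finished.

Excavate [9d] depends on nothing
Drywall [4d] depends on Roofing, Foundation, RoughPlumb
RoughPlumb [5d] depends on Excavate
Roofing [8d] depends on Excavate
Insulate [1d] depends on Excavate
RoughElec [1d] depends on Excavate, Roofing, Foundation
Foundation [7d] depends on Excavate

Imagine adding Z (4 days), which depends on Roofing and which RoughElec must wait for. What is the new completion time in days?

22

Originally the job takes 21 days.
With Z inserted, RoughElec now waits for max(Excavate, Roofing, Foundation, Z).
New critical path: Excavate→Roofing→Z→RoughElec = 9+8+4+1 = 22 ⇒ 22 days.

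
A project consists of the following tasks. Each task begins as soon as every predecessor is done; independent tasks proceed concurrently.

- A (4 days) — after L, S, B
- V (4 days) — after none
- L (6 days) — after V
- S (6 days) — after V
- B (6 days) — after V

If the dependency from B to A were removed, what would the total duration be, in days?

Before: longest chain V→L→A = 4+6+4 = 14, finish 14.
Dropping B→A doesn't change A's earliest start (10); another predecessor still binds.
New critical path: V→L→A = 4+6+4 = 14 ⇒ 14 days.

14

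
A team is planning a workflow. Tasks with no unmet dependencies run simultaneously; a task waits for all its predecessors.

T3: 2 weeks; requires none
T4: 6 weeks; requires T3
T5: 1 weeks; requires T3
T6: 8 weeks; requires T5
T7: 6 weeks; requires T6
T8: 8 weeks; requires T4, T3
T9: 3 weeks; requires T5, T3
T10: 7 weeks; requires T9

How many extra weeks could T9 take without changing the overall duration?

T3→T5→T6→T7 = 2+1+8+6 = 17 sets the makespan at 17 weeks.
Longest path through T9: 13 weeks (earliest finish 6, latest finish 10).
So T9 can slip 10 − 6 = 4 weeks.

4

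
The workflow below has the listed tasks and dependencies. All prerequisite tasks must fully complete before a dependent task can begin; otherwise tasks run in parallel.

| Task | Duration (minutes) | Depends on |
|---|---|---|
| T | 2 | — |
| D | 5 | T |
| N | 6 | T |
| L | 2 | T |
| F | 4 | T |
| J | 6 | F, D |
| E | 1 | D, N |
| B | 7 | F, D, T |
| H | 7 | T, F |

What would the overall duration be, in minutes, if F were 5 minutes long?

14

Critical path before the change: T→D→B = 2+5+7 = 14 giving 14 minutes.
The longest path through F is only 13 minutes, so F has float 1.
The critical path is still T→D→B; finish is now 14 minutes.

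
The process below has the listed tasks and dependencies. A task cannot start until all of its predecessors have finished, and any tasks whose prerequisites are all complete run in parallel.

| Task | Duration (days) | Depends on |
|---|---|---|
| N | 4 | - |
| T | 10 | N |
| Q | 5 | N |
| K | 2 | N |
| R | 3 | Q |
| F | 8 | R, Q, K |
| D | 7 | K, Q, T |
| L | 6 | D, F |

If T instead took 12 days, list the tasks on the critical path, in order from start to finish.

N, T, D, L

The binding path is N→T→D→L = 4+10+7+6 = 27; finish at 27 days.
T lies on that path, so at 12 days the path becomes 29 days.
The critical path is still N→T→D→L; finish is now 29 days.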